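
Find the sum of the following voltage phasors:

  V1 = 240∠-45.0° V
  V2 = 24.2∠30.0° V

Step 1 — Convert each phasor to rectangular form:
  V1 = 240·(cos(-45.0°) + j·sin(-45.0°)) = 169.7 - j169.7 V
  V2 = 24.2·(cos(30.0°) + j·sin(30.0°)) = 20.96 + j12.1 V
Step 2 — Sum components: V_total = 190.7 - j157.6 V.
Step 3 — Convert to polar: |V_total| = 247.4 V, ∠V_total = -39.6°.

V_total = 247.4∠-39.6° V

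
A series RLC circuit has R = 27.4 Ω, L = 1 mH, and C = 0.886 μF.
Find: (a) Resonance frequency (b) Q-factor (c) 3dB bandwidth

Step 1 — Resonance condition Im(Z)=0 gives ω₀ = 1/√(LC).
Step 2 — ω₀ = 1/√(0.001·8.86e-07) = 3.36e+04 rad/s.
Step 3 — f₀ = ω₀/(2π) = 5347 Hz.
Step 4 — Series Q: Q = ω₀L/R = 3.36e+04·0.001/27.4 = 1.226.
Step 5 — 3dB bandwidth: Δω = ω₀/Q = 2.74e+04 rad/s; BW = Δω/(2π) = 4361 Hz.

(a) f₀ = 5347 Hz  (b) Q = 1.226  (c) BW = 4361 Hz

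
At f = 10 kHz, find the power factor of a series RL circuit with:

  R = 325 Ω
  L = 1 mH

Step 1 — Angular frequency: ω = 2π·f = 2π·1e+04 = 6.283e+04 rad/s.
Step 2 — Component impedances:
  R: Z = R = 325 Ω
  L: Z = jωL = j·6.283e+04·0.001 = 0 + j62.83 Ω
Step 3 — Series combination: Z_total = R + L = 325 + j62.83 Ω = 331∠10.9° Ω.
Step 4 — Power factor: PF = cos(φ) = Re(Z)/|Z| = 325/331.02 = 0.9818.
Step 5 — Type: Im(Z) = 62.83 ⇒ lagging (phase φ = 10.9°).

PF = 0.9818 (lagging, φ = 10.9°)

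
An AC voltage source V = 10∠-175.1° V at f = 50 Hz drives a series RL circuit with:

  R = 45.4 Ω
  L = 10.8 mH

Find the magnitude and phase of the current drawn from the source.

Step 1 — Angular frequency: ω = 2π·f = 2π·50 = 314.2 rad/s.
Step 2 — Component impedances:
  R: Z = R = 45.4 Ω
  L: Z = jωL = j·314.2·0.0108 = 0 + j3.393 Ω
Step 3 — Series combination: Z_total = R + L = 45.4 + j3.393 Ω = 45.53∠4.3° Ω.
Step 4 — Source phasor: V = 10∠-175.1° V = -9.963 - j0.8542 V.
Step 5 — Ohm's law: I = V / Z_total = (-9.963 - j0.8542) / (45.4 + j3.393) = -0.2196 - j0.0024 A.
Step 6 — Convert to polar: |I| = 0.2197 A, ∠I = -179.4°.

I = 0.2197∠-179.4° A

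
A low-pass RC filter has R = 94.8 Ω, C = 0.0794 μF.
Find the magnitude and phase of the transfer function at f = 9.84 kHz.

Step 1 — Angular frequency: ω = 2π·9840 = 6.183e+04 rad/s.
Step 2 — Transfer function: H(jω) = 1/(1 + jωRC).
Step 3 — Denominator: 1 + jωRC = 1 + j·6.183e+04·94.8·7.94e-08 = 1 + j0.4654.
Step 4 — H = 0.822 - j0.3825.
Step 5 — Magnitude: |H| = 0.9066 (-0.9 dB); phase: φ = -25.0°.

|H| = 0.9066 (-0.9 dB), φ = -25.0°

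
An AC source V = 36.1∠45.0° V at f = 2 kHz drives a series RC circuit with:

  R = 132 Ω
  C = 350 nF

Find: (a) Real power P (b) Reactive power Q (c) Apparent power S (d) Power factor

Step 1 — Angular frequency: ω = 2π·f = 2π·2000 = 1.257e+04 rad/s.
Step 2 — Component impedances:
  R: Z = R = 132 Ω
  C: Z = 1/(jωC) = -j/(ω·C) = 0 - j227.4 Ω
Step 3 — Series combination: Z_total = R + C = 132 - j227.4 Ω = 262.9∠-59.9° Ω.
Step 4 — Source phasor: V = 36.1∠45.0° V = 25.53 + j25.53 V.
Step 5 — Current: I = V / Z = -0.03522 + j0.1327 A = 0.1373∠104.9° A.
Step 6 — Complex power: S = V·I* = 2.489 - j4.287 VA.
Step 7 — Real power: P = Re(S) = 2.489 W.
Step 8 — Reactive power: Q = Im(S) = -4.287 VAR.
Step 9 — Apparent power: |S| = 4.957 VA.
Step 10 — Power factor: PF = P/|S| = 0.5021 (leading).

(a) P = 2.489 W  (b) Q = -4.287 VAR  (c) S = 4.957 VA  (d) PF = 0.5021 (leading)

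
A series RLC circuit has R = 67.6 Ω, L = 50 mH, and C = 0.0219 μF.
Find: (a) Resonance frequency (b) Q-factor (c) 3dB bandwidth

Step 1 — Resonance: ω₀ = 1/√(LC) = 1/√(0.05·2.19e-08) = 3.022e+04 rad/s.
Step 2 — f₀ = ω₀/(2π) = 4810 Hz.
Step 3 — Series Q: Q = ω₀L/R = 3.022e+04·0.05/67.6 = 22.35.
Step 4 — Bandwidth: Δω = ω₀/Q = 1352 rad/s; BW = Δω/(2π) = 215.2 Hz.

(a) f₀ = 4810 Hz  (b) Q = 22.35  (c) BW = 215.2 Hz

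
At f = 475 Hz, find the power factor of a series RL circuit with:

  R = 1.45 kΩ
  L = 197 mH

Step 1 — Angular frequency: ω = 2π·f = 2π·475 = 2985 rad/s.
Step 2 — Component impedances:
  R: Z = R = 1450 Ω
  L: Z = jωL = j·2985·0.197 = 0 + j587.9 Ω
Step 3 — Series combination: Z_total = R + L = 1450 + j587.9 Ω = 1565∠22.1° Ω.
Step 4 — Power factor: PF = cos(φ) = Re(Z)/|Z| = 1450/1564.7 = 0.9267.
Step 5 — Type: Im(Z) = 587.9 ⇒ lagging (phase φ = 22.1°).

PF = 0.9267 (lagging, φ = 22.1°)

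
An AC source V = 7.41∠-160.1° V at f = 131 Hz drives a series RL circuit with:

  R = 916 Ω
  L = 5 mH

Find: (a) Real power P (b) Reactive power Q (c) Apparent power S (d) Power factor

Step 1 — Angular frequency: ω = 2π·f = 2π·131 = 823.1 rad/s.
Step 2 — Component impedances:
  R: Z = R = 916 Ω
  L: Z = jωL = j·823.1·0.005 = 0 + j4.115 Ω
Step 3 — Series combination: Z_total = R + L = 916 + j4.115 Ω = 916∠0.3° Ω.
Step 4 — Source phasor: V = 7.41∠-160.1° V = -6.968 - j2.522 V.
Step 5 — Current: I = V / Z = -0.007619 - j0.002719 A = 0.008089∠-160.4° A.
Step 6 — Complex power: S = V·I* = 0.05994 + j0.0002693 VA.
Step 7 — Real power: P = Re(S) = 0.05994 W.
Step 8 — Reactive power: Q = Im(S) = 0.0002693 VAR.
Step 9 — Apparent power: |S| = 0.05994 VA.
Step 10 — Power factor: PF = P/|S| = 1 (lagging).

(a) P = 0.05994 W  (b) Q = 0.0002693 VAR  (c) S = 0.05994 VA  (d) PF = 1 (lagging)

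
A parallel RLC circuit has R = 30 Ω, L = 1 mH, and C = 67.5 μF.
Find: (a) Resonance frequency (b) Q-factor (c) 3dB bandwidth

Step 1 — Resonance: ω₀ = 1/√(LC) = 1/√(0.001·6.75e-05) = 3849 rad/s.
Step 2 — f₀ = ω₀/(2π) = 612.6 Hz.
Step 3 — Parallel Q: Q = R/(ω₀L) = 30/(3849·0.001) = 7.794.
Step 4 — Bandwidth: Δω = ω₀/Q = 493.8 rad/s; BW = Δω/(2π) = 78.6 Hz.

(a) f₀ = 612.6 Hz  (b) Q = 7.794  (c) BW = 78.6 Hz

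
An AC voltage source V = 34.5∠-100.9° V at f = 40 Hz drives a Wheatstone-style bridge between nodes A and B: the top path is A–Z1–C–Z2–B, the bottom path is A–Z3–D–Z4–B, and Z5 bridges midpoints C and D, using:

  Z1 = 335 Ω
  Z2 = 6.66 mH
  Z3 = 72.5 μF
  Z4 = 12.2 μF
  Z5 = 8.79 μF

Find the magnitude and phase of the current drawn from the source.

Step 1 — Angular frequency: ω = 2π·f = 2π·40 = 251.3 rad/s.
Step 2 — Component impedances:
  Z1: Z = R = 335 Ω
  Z2: Z = jωL = j·251.3·0.00666 = 0 + j1.674 Ω
  Z3: Z = 1/(jωC) = -j/(ω·C) = 0 - j54.88 Ω
  Z4: Z = 1/(jωC) = -j/(ω·C) = 0 - j326.1 Ω
  Z5: Z = 1/(jωC) = -j/(ω·C) = 0 - j452.7 Ω
Step 3 — Bridge requires nodal analysis (the Z5 bridge couples midpoints C and D, so the two paths cannot be reduced to a simple series/parallel combination). Setting node B to ground and injecting 1 A at node A, the 3-node admittance system at A, C, D solves to V_A = Z_AB = 117 - j159 Ω = 197.4∠-53.7° Ω.
Step 4 — Source phasor: V = 34.5∠-100.9° V = -6.524 - j33.88 V.
Step 5 — Ohm's law: I = V / Z_total = (-6.524 - j33.88) / (117 - j159) = 0.1187 - j0.1283 A.
Step 6 — Convert to polar: |I| = 0.1748 A, ∠I = -47.2°.

I = 0.1748∠-47.2° A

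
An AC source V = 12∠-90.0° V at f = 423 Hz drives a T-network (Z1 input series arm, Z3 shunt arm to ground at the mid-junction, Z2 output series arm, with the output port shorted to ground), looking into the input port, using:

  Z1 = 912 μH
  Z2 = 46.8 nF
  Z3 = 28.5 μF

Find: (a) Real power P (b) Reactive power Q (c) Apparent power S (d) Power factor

Step 1 — Angular frequency: ω = 2π·f = 2π·423 = 2658 rad/s.
Step 2 — Component impedances:
  Z1: Z = jωL = j·2658·0.000912 = 0 + j2.424 Ω
  Z2: Z = 1/(jωC) = -j/(ω·C) = 0 - j8040 Ω
  Z3: Z = 1/(jωC) = -j/(ω·C) = 0 - j13.2 Ω
Step 3 — With the output port shorted to ground, the output series arm Z2 runs from the junction to ground; the shunt arm Z3 also runs from the junction to ground. They appear in parallel: Z3 || Z2 = 0 - j13.18 Ω.
Step 4 — Series with input arm Z1: Z_in = Z1 + (Z3 || Z2) = 0 - j10.76 Ω = 10.76∠-90.0° Ω.
Step 5 — Source phasor: V = 12∠-90.0° V = 0 - j12 V.
Step 6 — Current: I = V / Z = 1.116 A = 1.116∠0.0° A.
Step 7 — Complex power: S = V·I* = 0 - j13.39 VA.
Step 8 — Real power: P = Re(S) = 0 W.
Step 9 — Reactive power: Q = Im(S) = -13.39 VAR.
Step 10 — Apparent power: |S| = 13.39 VA.
Step 11 — Power factor: PF = P/|S| = 0 (leading).

(a) P = 0 W  (b) Q = -13.39 VAR  (c) S = 13.39 VA  (d) PF = 0 (leading)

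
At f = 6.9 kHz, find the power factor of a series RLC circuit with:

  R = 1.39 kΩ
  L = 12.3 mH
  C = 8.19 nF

Step 1 — Angular frequency: ω = 2π·f = 2π·6900 = 4.335e+04 rad/s.
Step 2 — Component impedances:
  R: Z = R = 1390 Ω
  L: Z = jωL = j·4.335e+04·0.0123 = 0 + j533.3 Ω
  C: Z = 1/(jωC) = -j/(ω·C) = 0 - j2816 Ω
Step 3 — Series combination: Z_total = R + L + C = 1390 - j2283 Ω = 2673∠-58.7° Ω.
Step 4 — Power factor: PF = cos(φ) = Re(Z)/|Z| = 1390/2673 = 0.52.
Step 5 — Type: Im(Z) = -2283 ⇒ leading (phase φ = -58.7°).

PF = 0.52 (leading, φ = -58.7°)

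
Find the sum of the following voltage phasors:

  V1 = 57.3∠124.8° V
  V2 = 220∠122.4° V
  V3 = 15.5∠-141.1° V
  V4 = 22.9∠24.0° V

Step 1 — Convert each phasor to rectangular form:
  V1 = 57.3·(cos(124.8°) + j·sin(124.8°)) = -32.7 + j47.05 V
  V2 = 220·(cos(122.4°) + j·sin(122.4°)) = -117.9 + j185.8 V
  V3 = 15.5·(cos(-141.1°) + j·sin(-141.1°)) = -12.06 - j9.733 V
  V4 = 22.9·(cos(24.0°) + j·sin(24.0°)) = 20.92 + j9.314 V
Step 2 — Sum components: V_total = -141.7 + j232.4 V.
Step 3 — Convert to polar: |V_total| = 272.2 V, ∠V_total = 121.4°.

V_total = 272.2∠121.4° V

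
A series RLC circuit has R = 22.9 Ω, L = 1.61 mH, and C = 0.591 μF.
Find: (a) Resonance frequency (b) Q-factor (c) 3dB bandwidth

Step 1 — Resonance: ω₀ = 1/√(LC) = 1/√(0.00161·5.91e-07) = 3.242e+04 rad/s.
Step 2 — f₀ = ω₀/(2π) = 5160 Hz.
Step 3 — Series Q: Q = ω₀L/R = 3.242e+04·0.00161/22.9 = 2.279.
Step 4 — Bandwidth: Δω = ω₀/Q = 1.422e+04 rad/s; BW = Δω/(2π) = 2264 Hz.

(a) f₀ = 5160 Hz  (b) Q = 2.279  (c) BW = 2264 Hz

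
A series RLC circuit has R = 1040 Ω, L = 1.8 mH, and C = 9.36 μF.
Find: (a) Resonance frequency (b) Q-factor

Step 1 — Resonance condition Im(Z)=0 gives ω₀ = 1/√(LC).
Step 2 — ω₀ = 1/√(0.0018·9.36e-06) = 7704 rad/s.
Step 3 — f₀ = ω₀/(2π) = 1226 Hz.
Step 4 — Series Q: Q = ω₀L/R = 7704·0.0018/1040 = 0.01333.

(a) f₀ = 1226 Hz  (b) Q = 0.01333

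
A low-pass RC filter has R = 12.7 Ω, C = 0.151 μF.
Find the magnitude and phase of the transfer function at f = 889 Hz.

Step 1 — Angular frequency: ω = 2π·889 = 5586 rad/s.
Step 2 — Transfer function: H(jω) = 1/(1 + jωRC).
Step 3 — Denominator: 1 + jωRC = 1 + j·5586·12.7·1.51e-07 = 1 + j0.01071.
Step 4 — H = 0.9999 - j0.01071.
Step 5 — Magnitude: |H| = 0.9999 (-0.0 dB); phase: φ = -0.6°.

|H| = 0.9999 (-0.0 dB), φ = -0.6°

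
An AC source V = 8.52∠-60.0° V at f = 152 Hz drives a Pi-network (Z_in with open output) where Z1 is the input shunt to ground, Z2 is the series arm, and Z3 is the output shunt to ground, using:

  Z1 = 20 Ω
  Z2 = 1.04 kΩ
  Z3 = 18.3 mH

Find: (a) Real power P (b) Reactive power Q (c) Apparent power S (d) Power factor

Step 1 — Angular frequency: ω = 2π·f = 2π·152 = 955 rad/s.
Step 2 — Component impedances:
  Z1: Z = R = 20 Ω
  Z2: Z = R = 1040 Ω
  Z3: Z = jωL = j·955·0.0183 = 0 + j17.48 Ω
Step 3 — With open output, the series arm Z2 and the output shunt Z3 appear in series to ground: Z2 + Z3 = 1040 + j17.48 Ω.
Step 4 — Parallel with input shunt Z1: Z_in = Z1 || (Z2 + Z3) = 19.62 + j0.00622 Ω = 19.62∠0.0° Ω.
Step 5 — Source phasor: V = 8.52∠-60.0° V = 4.26 - j7.379 V.
Step 6 — Current: I = V / Z = 0.217 - j0.3761 A = 0.4342∠-60.0° A.
Step 7 — Complex power: S = V·I* = 3.699 + j0.001173 VA.
Step 8 — Real power: P = Re(S) = 3.699 W.
Step 9 — Reactive power: Q = Im(S) = 0.001173 VAR.
Step 10 — Apparent power: |S| = 3.699 VA.
Step 11 — Power factor: PF = P/|S| = 1 (lagging).

(a) P = 3.699 W  (b) Q = 0.001173 VAR  (c) S = 3.699 VA  (d) PF = 1 (lagging)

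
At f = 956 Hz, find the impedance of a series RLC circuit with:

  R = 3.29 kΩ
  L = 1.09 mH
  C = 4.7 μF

Step 1 — Angular frequency: ω = 2π·f = 2π·956 = 6007 rad/s.
Step 2 — Component impedances:
  R: Z = R = 3290 Ω
  L: Z = jωL = j·6007·0.00109 = 0 + j6.547 Ω
  C: Z = 1/(jωC) = -j/(ω·C) = 0 - j35.42 Ω
Step 3 — Series combination: Z_total = R + L + C = 3290 - j28.87 Ω = 3290∠-0.5° Ω.

Z = 3290 - j28.87 Ω = 3290∠-0.5° Ω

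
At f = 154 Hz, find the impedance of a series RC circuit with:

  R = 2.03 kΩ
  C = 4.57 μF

Step 1 — Angular frequency: ω = 2π·f = 2π·154 = 967.6 rad/s.
Step 2 — Component impedances:
  R: Z = R = 2030 Ω
  C: Z = 1/(jωC) = -j/(ω·C) = 0 - j226.1 Ω
Step 3 — Series combination: Z_total = R + C = 2030 - j226.1 Ω = 2043∠-6.4° Ω.

Z = 2030 - j226.1 Ω = 2043∠-6.4° Ω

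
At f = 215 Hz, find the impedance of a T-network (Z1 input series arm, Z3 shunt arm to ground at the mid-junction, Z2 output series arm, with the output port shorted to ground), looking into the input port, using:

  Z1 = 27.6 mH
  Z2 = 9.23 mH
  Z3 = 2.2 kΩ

Step 1 — Angular frequency: ω = 2π·f = 2π·215 = 1351 rad/s.
Step 2 — Component impedances:
  Z1: Z = jωL = j·1351·0.0276 = 0 + j37.28 Ω
  Z2: Z = jωL = j·1351·0.00923 = 0 + j12.47 Ω
  Z3: Z = R = 2200 Ω
Step 3 — With the output port shorted to ground, the output series arm Z2 runs from the junction to ground; the shunt arm Z3 also runs from the junction to ground. They appear in parallel: Z3 || Z2 = 0.07066 + j12.47 Ω.
Step 4 — Series with input arm Z1: Z_in = Z1 + (Z3 || Z2) = 0.07066 + j49.75 Ω = 49.75∠89.9° Ω.

Z = 0.07066 + j49.75 Ω = 49.75∠89.9° Ω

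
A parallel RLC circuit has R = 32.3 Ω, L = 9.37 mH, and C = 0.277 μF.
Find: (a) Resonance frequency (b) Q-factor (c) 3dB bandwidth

Step 1 — Resonance: ω₀ = 1/√(LC) = 1/√(0.00937·2.77e-07) = 1.963e+04 rad/s.
Step 2 — f₀ = ω₀/(2π) = 3124 Hz.
Step 3 — Parallel Q: Q = R/(ω₀L) = 32.3/(1.963e+04·0.00937) = 0.1756.
Step 4 — Bandwidth: Δω = ω₀/Q = 1.118e+05 rad/s; BW = Δω/(2π) = 1.779e+04 Hz.

(a) f₀ = 3124 Hz  (b) Q = 0.1756  (c) BW = 1.779e+04 Hz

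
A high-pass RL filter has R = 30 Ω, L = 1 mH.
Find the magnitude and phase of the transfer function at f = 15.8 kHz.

Step 1 — Angular frequency: ω = 2π·1.58e+04 = 9.927e+04 rad/s.
Step 2 — Transfer function: H(jω) = jωL/(R + jωL).
Step 3 — Numerator jωL = j·99.27; denominator R + jωL = 30 + j99.27.
Step 4 — H = 0.9163 + j0.2769.
Step 5 — Magnitude: |H| = 0.9572 (-0.4 dB); phase: φ = 16.8°.

|H| = 0.9572 (-0.4 dB), φ = 16.8°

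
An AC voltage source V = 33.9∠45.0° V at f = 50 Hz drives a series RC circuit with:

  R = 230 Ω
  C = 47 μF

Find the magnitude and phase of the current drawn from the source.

Step 1 — Angular frequency: ω = 2π·f = 2π·50 = 314.2 rad/s.
Step 2 — Component impedances:
  R: Z = R = 230 Ω
  C: Z = 1/(jωC) = -j/(ω·C) = 0 - j67.73 Ω
Step 3 — Series combination: Z_total = R + C = 230 - j67.73 Ω = 239.8∠-16.4° Ω.
Step 4 — Source phasor: V = 33.9∠45.0° V = 23.97 + j23.97 V.
Step 5 — Ohm's law: I = V / Z_total = (23.97 + j23.97) / (230 - j67.73) = 0.06767 + j0.1241 A.
Step 6 — Convert to polar: |I| = 0.1414 A, ∠I = 61.4°.

I = 0.1414∠61.4° A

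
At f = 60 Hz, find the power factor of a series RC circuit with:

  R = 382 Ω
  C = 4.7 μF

Step 1 — Angular frequency: ω = 2π·f = 2π·60 = 377 rad/s.
Step 2 — Component impedances:
  R: Z = R = 382 Ω
  C: Z = 1/(jωC) = -j/(ω·C) = 0 - j564.4 Ω
Step 3 — Series combination: Z_total = R + C = 382 - j564.4 Ω = 681.5∠-55.9° Ω.
Step 4 — Power factor: PF = cos(φ) = Re(Z)/|Z| = 382/681.5 = 0.5605.
Step 5 — Type: Im(Z) = -564.4 ⇒ leading (phase φ = -55.9°).

PF = 0.5605 (leading, φ = -55.9°)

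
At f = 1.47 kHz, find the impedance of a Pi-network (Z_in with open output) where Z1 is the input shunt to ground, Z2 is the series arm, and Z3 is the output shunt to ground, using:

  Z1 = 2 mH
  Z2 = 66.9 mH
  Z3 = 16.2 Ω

Step 1 — Angular frequency: ω = 2π·f = 2π·1470 = 9236 rad/s.
Step 2 — Component impedances:
  Z1: Z = jωL = j·9236·0.002 = 0 + j18.47 Ω
  Z2: Z = jωL = j·9236·0.0669 = 0 + j617.9 Ω
  Z3: Z = R = 16.2 Ω
Step 3 — With open output, the series arm Z2 and the output shunt Z3 appear in series to ground: Z2 + Z3 = 16.2 + j617.9 Ω.
Step 4 — Parallel with input shunt Z1: Z_in = Z1 || (Z2 + Z3) = 0.01364 + j17.94 Ω = 17.94∠90.0° Ω.

Z = 0.01364 + j17.94 Ω = 17.94∠90.0° Ω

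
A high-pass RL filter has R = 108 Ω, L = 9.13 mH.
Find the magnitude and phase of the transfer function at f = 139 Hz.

Step 1 — Angular frequency: ω = 2π·139 = 873.4 rad/s.
Step 2 — Transfer function: H(jω) = jωL/(R + jωL).
Step 3 — Numerator jωL = j·7.974; denominator R + jωL = 108 + j7.974.
Step 4 — H = 0.005422 + j0.07343.
Step 5 — Magnitude: |H| = 0.07363 (-22.7 dB); phase: φ = 85.8°.

|H| = 0.07363 (-22.7 dB), φ = 85.8°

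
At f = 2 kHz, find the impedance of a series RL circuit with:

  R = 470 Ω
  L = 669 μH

Step 1 — Angular frequency: ω = 2π·f = 2π·2000 = 1.257e+04 rad/s.
Step 2 — Component impedances:
  R: Z = R = 470 Ω
  L: Z = jωL = j·1.257e+04·0.000669 = 0 + j8.407 Ω
Step 3 — Series combination: Z_total = R + L = 470 + j8.407 Ω = 470.1∠1.0° Ω.

Z = 470 + j8.407 Ω = 470.1∠1.0° Ω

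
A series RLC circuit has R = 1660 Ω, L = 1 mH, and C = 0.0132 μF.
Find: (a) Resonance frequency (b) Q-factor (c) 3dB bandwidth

Step 1 — Resonance: ω₀ = 1/√(LC) = 1/√(0.001·1.32e-08) = 2.752e+05 rad/s.
Step 2 — f₀ = ω₀/(2π) = 4.381e+04 Hz.
Step 3 — Series Q: Q = ω₀L/R = 2.752e+05·0.001/1660 = 0.1658.
Step 4 — Bandwidth: Δω = ω₀/Q = 1.66e+06 rad/s; BW = Δω/(2π) = 2.642e+05 Hz.

(a) f₀ = 4.381e+04 Hz  (b) Q = 0.1658  (c) BW = 2.642e+05 Hz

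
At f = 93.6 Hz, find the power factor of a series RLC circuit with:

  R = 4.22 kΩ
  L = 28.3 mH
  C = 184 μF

Step 1 — Angular frequency: ω = 2π·f = 2π·93.6 = 588.1 rad/s.
Step 2 — Component impedances:
  R: Z = R = 4220 Ω
  L: Z = jωL = j·588.1·0.0283 = 0 + j16.64 Ω
  C: Z = 1/(jωC) = -j/(ω·C) = 0 - j9.241 Ω
Step 3 — Series combination: Z_total = R + L + C = 4220 + j7.402 Ω = 4220∠0.1° Ω.
Step 4 — Power factor: PF = cos(φ) = Re(Z)/|Z| = 4220/4220 = 1.
Step 5 — Type: Im(Z) = 7.402 ⇒ lagging (phase φ = 0.1°).

PF = 1 (lagging, φ = 0.1°)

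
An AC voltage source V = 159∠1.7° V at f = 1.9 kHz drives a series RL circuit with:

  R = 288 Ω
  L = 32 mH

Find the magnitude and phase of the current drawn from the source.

Step 1 — Angular frequency: ω = 2π·f = 2π·1900 = 1.194e+04 rad/s.
Step 2 — Component impedances:
  R: Z = R = 288 Ω
  L: Z = jωL = j·1.194e+04·0.032 = 0 + j382 Ω
Step 3 — Series combination: Z_total = R + L = 288 + j382 Ω = 478.4∠53.0° Ω.
Step 4 — Source phasor: V = 159∠1.7° V = 158.9 + j4.717 V.
Step 5 — Ohm's law: I = V / Z_total = (158.9 + j4.717) / (288 + j382) = 0.2079 - j0.2593 A.
Step 6 — Convert to polar: |I| = 0.3323 A, ∠I = -51.3°.

I = 0.3323∠-51.3° A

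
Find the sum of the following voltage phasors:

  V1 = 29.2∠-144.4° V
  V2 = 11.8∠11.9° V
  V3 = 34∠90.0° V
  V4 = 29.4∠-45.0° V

Step 1 — Convert each phasor to rectangular form:
  V1 = 29.2·(cos(-144.4°) + j·sin(-144.4°)) = -23.74 - j17 V
  V2 = 11.8·(cos(11.9°) + j·sin(11.9°)) = 11.55 + j2.433 V
  V3 = 34·(cos(90.0°) + j·sin(90.0°)) = 0 + j34 V
  V4 = 29.4·(cos(-45.0°) + j·sin(-45.0°)) = 20.79 - j20.79 V
Step 2 — Sum components: V_total = 8.593 - j1.354 V.
Step 3 — Convert to polar: |V_total| = 8.699 V, ∠V_total = -9.0°.

V_total = 8.699∠-9.0° V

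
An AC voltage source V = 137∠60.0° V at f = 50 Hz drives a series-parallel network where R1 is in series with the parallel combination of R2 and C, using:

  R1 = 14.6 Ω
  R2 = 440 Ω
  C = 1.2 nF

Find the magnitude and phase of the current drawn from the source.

Step 1 — Angular frequency: ω = 2π·f = 2π·50 = 314.2 rad/s.
Step 2 — Component impedances:
  R1: Z = R = 14.6 Ω
  R2: Z = R = 440 Ω
  C: Z = 1/(jωC) = -j/(ω·C) = 0 - j2.653e+06 Ω
Step 3 — Parallel branch: R2 || C = 1/(1/R2 + 1/C) = 440 - j0.07299 Ω.
Step 4 — Series with R1: Z_total = R1 + (R2 || C) = 454.6 - j0.07299 Ω = 454.6∠-0.0° Ω.
Step 5 — Source phasor: V = 137∠60.0° V = 68.5 + j118.6 V.
Step 6 — Ohm's law: I = V / Z_total = (68.5 + j118.6) / (454.6 - j0.07299) = 0.1506 + j0.261 A.
Step 7 — Convert to polar: |I| = 0.3014 A, ∠I = 60.0°.

I = 0.3014∠60.0° A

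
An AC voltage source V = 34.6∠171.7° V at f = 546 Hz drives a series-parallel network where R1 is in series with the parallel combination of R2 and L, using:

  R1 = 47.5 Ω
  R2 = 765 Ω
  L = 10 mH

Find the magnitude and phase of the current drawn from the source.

Step 1 — Angular frequency: ω = 2π·f = 2π·546 = 3431 rad/s.
Step 2 — Component impedances:
  R1: Z = R = 47.5 Ω
  R2: Z = R = 765 Ω
  L: Z = jωL = j·3431·0.01 = 0 + j34.31 Ω
Step 3 — Parallel branch: R2 || L = 1/(1/R2 + 1/L) = 1.535 + j34.24 Ω.
Step 4 — Series with R1: Z_total = R1 + (R2 || L) = 49.04 + j34.24 Ω = 59.81∠34.9° Ω.
Step 5 — Source phasor: V = 34.6∠171.7° V = -34.24 + j4.995 V.
Step 6 — Ohm's law: I = V / Z_total = (-34.24 + j4.995) / (49.04 + j34.24) = -0.4216 + j0.3962 A.
Step 7 — Convert to polar: |I| = 0.5785 A, ∠I = 136.8°.

I = 0.5785∠136.8° A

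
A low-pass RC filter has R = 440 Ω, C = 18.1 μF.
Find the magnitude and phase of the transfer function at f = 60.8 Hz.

Step 1 — Angular frequency: ω = 2π·60.8 = 382 rad/s.
Step 2 — Transfer function: H(jω) = 1/(1 + jωRC).
Step 3 — Denominator: 1 + jωRC = 1 + j·382·440·1.81e-05 = 1 + j3.042.
Step 4 — H = 0.0975 - j0.2966.
Step 5 — Magnitude: |H| = 0.3123 (-10.1 dB); phase: φ = -71.8°.

|H| = 0.3123 (-10.1 dB), φ = -71.8°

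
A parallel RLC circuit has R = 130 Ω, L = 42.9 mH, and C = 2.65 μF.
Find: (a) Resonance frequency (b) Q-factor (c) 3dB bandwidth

Step 1 — Resonance: ω₀ = 1/√(LC) = 1/√(0.0429·2.65e-06) = 2966 rad/s.
Step 2 — f₀ = ω₀/(2π) = 472 Hz.
Step 3 — Parallel Q: Q = R/(ω₀L) = 130/(2966·0.0429) = 1.022.
Step 4 — Bandwidth: Δω = ω₀/Q = 2903 rad/s; BW = Δω/(2π) = 462 Hz.

(a) f₀ = 472 Hz  (b) Q = 1.022  (c) BW = 462 Hz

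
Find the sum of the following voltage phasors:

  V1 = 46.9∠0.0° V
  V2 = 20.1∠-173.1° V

Step 1 — Convert each phasor to rectangular form:
  V1 = 46.9·(cos(0.0°) + j·sin(0.0°)) = 46.9 V
  V2 = 20.1·(cos(-173.1°) + j·sin(-173.1°)) = -19.95 - j2.415 V
Step 2 — Sum components: V_total = 26.95 - j2.415 V.
Step 3 — Convert to polar: |V_total| = 27.05 V, ∠V_total = -5.1°.

V_total = 27.05∠-5.1° V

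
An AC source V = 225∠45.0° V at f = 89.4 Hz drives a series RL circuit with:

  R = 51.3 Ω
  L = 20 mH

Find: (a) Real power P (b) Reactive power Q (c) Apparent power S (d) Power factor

Step 1 — Angular frequency: ω = 2π·f = 2π·89.4 = 561.7 rad/s.
Step 2 — Component impedances:
  R: Z = R = 51.3 Ω
  L: Z = jωL = j·561.7·0.02 = 0 + j11.23 Ω
Step 3 — Series combination: Z_total = R + L = 51.3 + j11.23 Ω = 52.52∠12.4° Ω.
Step 4 — Source phasor: V = 225∠45.0° V = 159.1 + j159.1 V.
Step 5 — Current: I = V / Z = 3.608 + j2.311 A = 4.284∠32.6° A.
Step 6 — Complex power: S = V·I* = 941.7 + j206.2 VA.
Step 7 — Real power: P = Re(S) = 941.7 W.
Step 8 — Reactive power: Q = Im(S) = 206.2 VAR.
Step 9 — Apparent power: |S| = 964 VA.
Step 10 — Power factor: PF = P/|S| = 0.9769 (lagging).

(a) P = 941.7 W  (b) Q = 206.2 VAR  (c) S = 964 VA  (d) PF = 0.9769 (lagging)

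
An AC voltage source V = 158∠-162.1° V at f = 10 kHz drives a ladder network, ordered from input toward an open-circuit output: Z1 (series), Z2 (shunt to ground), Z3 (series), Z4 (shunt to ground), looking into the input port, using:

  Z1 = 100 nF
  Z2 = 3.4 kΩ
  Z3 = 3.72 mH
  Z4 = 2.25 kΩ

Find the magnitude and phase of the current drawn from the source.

Step 1 — Angular frequency: ω = 2π·f = 2π·1e+04 = 6.283e+04 rad/s.
Step 2 — Component impedances:
  Z1: Z = 1/(jωC) = -j/(ω·C) = 0 - j159.2 Ω
  Z2: Z = R = 3400 Ω
  Z3: Z = jωL = j·6.283e+04·0.00372 = 0 + j233.7 Ω
  Z4: Z = R = 2250 Ω
Step 3 — Ladder network (open output): work backward from the far end, alternating series and parallel combinations. Z_in = 1357 - j74.66 Ω = 1360∠-3.1° Ω.
Step 4 — Source phasor: V = 158∠-162.1° V = -150.4 - j48.56 V.
Step 5 — Ohm's law: I = V / Z_total = (-150.4 - j48.56) / (1357 - j74.66) = -0.1085 - j0.04174 A.
Step 6 — Convert to polar: |I| = 0.1162 A, ∠I = -159.0°.

I = 0.1162∠-159.0° A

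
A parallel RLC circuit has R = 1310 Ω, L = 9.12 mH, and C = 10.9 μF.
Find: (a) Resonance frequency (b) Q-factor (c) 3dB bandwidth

Step 1 — Resonance: ω₀ = 1/√(LC) = 1/√(0.00912·1.09e-05) = 3172 rad/s.
Step 2 — f₀ = ω₀/(2π) = 504.8 Hz.
Step 3 — Parallel Q: Q = R/(ω₀L) = 1310/(3172·0.00912) = 45.29.
Step 4 — Bandwidth: Δω = ω₀/Q = 70.03 rad/s; BW = Δω/(2π) = 11.15 Hz.

(a) f₀ = 504.8 Hz  (b) Q = 45.29  (c) BW = 11.15 Hz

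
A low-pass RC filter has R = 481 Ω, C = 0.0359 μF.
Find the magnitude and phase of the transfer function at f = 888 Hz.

Step 1 — Angular frequency: ω = 2π·888 = 5579 rad/s.
Step 2 — Transfer function: H(jω) = 1/(1 + jωRC).
Step 3 — Denominator: 1 + jωRC = 1 + j·5579·481·3.59e-08 = 1 + j0.09635.
Step 4 — H = 0.9908 - j0.09546.
Step 5 — Magnitude: |H| = 0.9954 (-0.0 dB); phase: φ = -5.5°.

|H| = 0.9954 (-0.0 dB), φ = -5.5°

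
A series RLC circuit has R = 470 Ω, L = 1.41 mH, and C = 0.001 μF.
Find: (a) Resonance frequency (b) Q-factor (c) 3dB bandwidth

Step 1 — Resonance: ω₀ = 1/√(LC) = 1/√(0.00141·1e-09) = 8.422e+05 rad/s.
Step 2 — f₀ = ω₀/(2π) = 1.34e+05 Hz.
Step 3 — Series Q: Q = ω₀L/R = 8.422e+05·0.00141/470 = 2.526.
Step 4 — Bandwidth: Δω = ω₀/Q = 3.333e+05 rad/s; BW = Δω/(2π) = 5.305e+04 Hz.

(a) f₀ = 1.34e+05 Hz  (b) Q = 2.526  (c) BW = 5.305e+04 Hz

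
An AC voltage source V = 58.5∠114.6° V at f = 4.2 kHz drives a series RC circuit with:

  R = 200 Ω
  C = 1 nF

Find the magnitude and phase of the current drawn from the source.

Step 1 — Angular frequency: ω = 2π·f = 2π·4200 = 2.639e+04 rad/s.
Step 2 — Component impedances:
  R: Z = R = 200 Ω
  C: Z = 1/(jωC) = -j/(ω·C) = 0 - j3.789e+04 Ω
Step 3 — Series combination: Z_total = R + C = 200 - j3.789e+04 Ω = 3.789e+04∠-89.7° Ω.
Step 4 — Source phasor: V = 58.5∠114.6° V = -24.35 + j53.19 V.
Step 5 — Ohm's law: I = V / Z_total = (-24.35 + j53.19) / (200 - j3.789e+04) = -0.001407 - j0.0006352 A.
Step 6 — Convert to polar: |I| = 0.001544 A, ∠I = -155.7°.

I = 0.001544∠-155.7° A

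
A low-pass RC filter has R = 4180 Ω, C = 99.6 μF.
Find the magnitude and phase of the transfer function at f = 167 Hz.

Step 1 — Angular frequency: ω = 2π·167 = 1049 rad/s.
Step 2 — Transfer function: H(jω) = 1/(1 + jωRC).
Step 3 — Denominator: 1 + jωRC = 1 + j·1049·4180·9.96e-05 = 1 + j436.8.
Step 4 — H = 5.24e-06 - j0.002289.
Step 5 — Magnitude: |H| = 0.002289 (-52.8 dB); phase: φ = -89.9°.

|H| = 0.002289 (-52.8 dB), φ = -89.9°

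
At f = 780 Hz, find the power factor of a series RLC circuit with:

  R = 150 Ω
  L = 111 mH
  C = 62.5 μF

Step 1 — Angular frequency: ω = 2π·f = 2π·780 = 4901 rad/s.
Step 2 — Component impedances:
  R: Z = R = 150 Ω
  L: Z = jωL = j·4901·0.111 = 0 + j544 Ω
  C: Z = 1/(jωC) = -j/(ω·C) = 0 - j3.265 Ω
Step 3 — Series combination: Z_total = R + L + C = 150 + j540.7 Ω = 561.2∠74.5° Ω.
Step 4 — Power factor: PF = cos(φ) = Re(Z)/|Z| = 150/561.2 = 0.2673.
Step 5 — Type: Im(Z) = 540.7 ⇒ lagging (phase φ = 74.5°).

PF = 0.2673 (lagging, φ = 74.5°)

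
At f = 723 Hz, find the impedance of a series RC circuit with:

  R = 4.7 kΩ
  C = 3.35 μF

Step 1 — Angular frequency: ω = 2π·f = 2π·723 = 4543 rad/s.
Step 2 — Component impedances:
  R: Z = R = 4700 Ω
  C: Z = 1/(jωC) = -j/(ω·C) = 0 - j65.71 Ω
Step 3 — Series combination: Z_total = R + C = 4700 - j65.71 Ω = 4700∠-0.8° Ω.

Z = 4700 - j65.71 Ω = 4700∠-0.8° Ω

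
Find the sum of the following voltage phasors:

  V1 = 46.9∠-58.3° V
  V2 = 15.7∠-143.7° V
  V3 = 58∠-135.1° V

Step 1 — Convert each phasor to rectangular form:
  V1 = 46.9·(cos(-58.3°) + j·sin(-58.3°)) = 24.64 - j39.9 V
  V2 = 15.7·(cos(-143.7°) + j·sin(-143.7°)) = -12.65 - j9.295 V
  V3 = 58·(cos(-135.1°) + j·sin(-135.1°)) = -41.08 - j40.94 V
Step 2 — Sum components: V_total = -29.09 - j90.14 V.
Step 3 — Convert to polar: |V_total| = 94.72 V, ∠V_total = -107.9°.

V_total = 94.72∠-107.9° V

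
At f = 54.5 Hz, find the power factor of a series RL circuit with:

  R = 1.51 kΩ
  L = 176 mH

Step 1 — Angular frequency: ω = 2π·f = 2π·54.5 = 342.4 rad/s.
Step 2 — Component impedances:
  R: Z = R = 1510 Ω
  L: Z = jωL = j·342.4·0.176 = 0 + j60.27 Ω
Step 3 — Series combination: Z_total = R + L = 1510 + j60.27 Ω = 1511∠2.3° Ω.
Step 4 — Power factor: PF = cos(φ) = Re(Z)/|Z| = 1510/1511.2 = 0.9992.
Step 5 — Type: Im(Z) = 60.27 ⇒ lagging (phase φ = 2.3°).

PF = 0.9992 (lagging, φ = 2.3°)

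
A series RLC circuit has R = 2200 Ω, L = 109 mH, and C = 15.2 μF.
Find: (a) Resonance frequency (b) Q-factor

Step 1 — Resonance condition Im(Z)=0 gives ω₀ = 1/√(LC).
Step 2 — ω₀ = 1/√(0.109·1.52e-05) = 776.9 rad/s.
Step 3 — f₀ = ω₀/(2π) = 123.6 Hz.
Step 4 — Series Q: Q = ω₀L/R = 776.9·0.109/2200 = 0.03849.

(a) f₀ = 123.6 Hz  (b) Q = 0.03849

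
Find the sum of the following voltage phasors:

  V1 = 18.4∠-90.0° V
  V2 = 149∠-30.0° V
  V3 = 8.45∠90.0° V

Step 1 — Convert each phasor to rectangular form:
  V1 = 18.4·(cos(-90.0°) + j·sin(-90.0°)) = 0 - j18.4 V
  V2 = 149·(cos(-30.0°) + j·sin(-30.0°)) = 129 - j74.5 V
  V3 = 8.45·(cos(90.0°) + j·sin(90.0°)) = 0 + j8.45 V
Step 2 — Sum components: V_total = 129 - j84.45 V.
Step 3 — Convert to polar: |V_total| = 154.2 V, ∠V_total = -33.2°.

V_total = 154.2∠-33.2° V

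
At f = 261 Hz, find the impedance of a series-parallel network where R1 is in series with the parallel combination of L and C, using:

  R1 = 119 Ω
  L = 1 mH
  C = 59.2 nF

Step 1 — Angular frequency: ω = 2π·f = 2π·261 = 1640 rad/s.
Step 2 — Component impedances:
  R1: Z = R = 119 Ω
  L: Z = jωL = j·1640·0.001 = 0 + j1.64 Ω
  C: Z = 1/(jωC) = -j/(ω·C) = 0 - j1.03e+04 Ω
Step 3 — Parallel branch: L || C = 1/(1/L + 1/C) = 0 + j1.64 Ω.
Step 4 — Series with R1: Z_total = R1 + (L || C) = 119 + j1.64 Ω = 119∠0.8° Ω.

Z = 119 + j1.64 Ω = 119∠0.8° Ω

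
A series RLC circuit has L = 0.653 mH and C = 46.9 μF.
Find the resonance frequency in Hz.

Step 1 — Resonance condition Im(Z)=0 gives ω₀ = 1/√(LC).
Step 2 — ω₀ = 1/√(0.000653·4.69e-05) = 5714 rad/s.
Step 3 — f₀ = ω₀/(2π) = 909.4 Hz.

f₀ = 909.4 Hz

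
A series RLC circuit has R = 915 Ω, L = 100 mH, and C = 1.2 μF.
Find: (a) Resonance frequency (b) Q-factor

Step 1 — Resonance condition Im(Z)=0 gives ω₀ = 1/√(LC).
Step 2 — ω₀ = 1/√(0.1·1.2e-06) = 2887 rad/s.
Step 3 — f₀ = ω₀/(2π) = 459.4 Hz.
Step 4 — Series Q: Q = ω₀L/R = 2887·0.1/915 = 0.3155.

(a) f₀ = 459.4 Hz  (b) Q = 0.3155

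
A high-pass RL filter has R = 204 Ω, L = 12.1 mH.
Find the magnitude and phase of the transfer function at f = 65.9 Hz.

Step 1 — Angular frequency: ω = 2π·65.9 = 414.1 rad/s.
Step 2 — Transfer function: H(jω) = jωL/(R + jωL).
Step 3 — Numerator jωL = j·5.01; denominator R + jωL = 204 + j5.01.
Step 4 — H = 0.0006028 + j0.02454.
Step 5 — Magnitude: |H| = 0.02455 (-32.2 dB); phase: φ = 88.6°.

|H| = 0.02455 (-32.2 dB), φ = 88.6°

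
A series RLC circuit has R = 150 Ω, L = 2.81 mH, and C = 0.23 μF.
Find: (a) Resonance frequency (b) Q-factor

Step 1 — Resonance condition Im(Z)=0 gives ω₀ = 1/√(LC).
Step 2 — ω₀ = 1/√(0.00281·2.3e-07) = 3.934e+04 rad/s.
Step 3 — f₀ = ω₀/(2π) = 6260 Hz.
Step 4 — Series Q: Q = ω₀L/R = 3.934e+04·0.00281/150 = 0.7369.

(a) f₀ = 6260 Hz  (b) Q = 0.7369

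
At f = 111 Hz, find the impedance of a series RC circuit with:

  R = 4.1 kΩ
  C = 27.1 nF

Step 1 — Angular frequency: ω = 2π·f = 2π·111 = 697.4 rad/s.
Step 2 — Component impedances:
  R: Z = R = 4100 Ω
  C: Z = 1/(jωC) = -j/(ω·C) = 0 - j5.291e+04 Ω
Step 3 — Series combination: Z_total = R + C = 4100 - j5.291e+04 Ω = 5.307e+04∠-85.6° Ω.

Z = 4100 - j5.291e+04 Ω = 5.307e+04∠-85.6° Ω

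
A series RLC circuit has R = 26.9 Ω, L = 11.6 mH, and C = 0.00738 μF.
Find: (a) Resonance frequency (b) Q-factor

Step 1 — Resonance condition Im(Z)=0 gives ω₀ = 1/√(LC).
Step 2 — ω₀ = 1/√(0.0116·7.38e-09) = 1.081e+05 rad/s.
Step 3 — f₀ = ω₀/(2π) = 1.72e+04 Hz.
Step 4 — Series Q: Q = ω₀L/R = 1.081e+05·0.0116/26.9 = 46.61.

(a) f₀ = 1.72e+04 Hz  (b) Q = 46.61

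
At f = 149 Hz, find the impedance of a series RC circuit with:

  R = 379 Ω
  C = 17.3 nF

Step 1 — Angular frequency: ω = 2π·f = 2π·149 = 936.2 rad/s.
Step 2 — Component impedances:
  R: Z = R = 379 Ω
  C: Z = 1/(jωC) = -j/(ω·C) = 0 - j6.174e+04 Ω
Step 3 — Series combination: Z_total = R + C = 379 - j6.174e+04 Ω = 6.174e+04∠-89.6° Ω.

Z = 379 - j6.174e+04 Ω = 6.174e+04∠-89.6° Ω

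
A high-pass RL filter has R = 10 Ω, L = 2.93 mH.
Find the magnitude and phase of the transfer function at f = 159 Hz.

Step 1 — Angular frequency: ω = 2π·159 = 999 rad/s.
Step 2 — Transfer function: H(jω) = jωL/(R + jωL).
Step 3 — Numerator jωL = j·2.927; denominator R + jωL = 10 + j2.927.
Step 4 — H = 0.07892 + j0.2696.
Step 5 — Magnitude: |H| = 0.2809 (-11.0 dB); phase: φ = 73.7°.

|H| = 0.2809 (-11.0 dB), φ = 73.7°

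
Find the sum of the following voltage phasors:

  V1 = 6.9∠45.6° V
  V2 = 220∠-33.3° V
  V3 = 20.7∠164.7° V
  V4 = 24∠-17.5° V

Step 1 — Convert each phasor to rectangular form:
  V1 = 6.9·(cos(45.6°) + j·sin(45.6°)) = 4.828 + j4.93 V
  V2 = 220·(cos(-33.3°) + j·sin(-33.3°)) = 183.9 - j120.8 V
  V3 = 20.7·(cos(164.7°) + j·sin(164.7°)) = -19.97 + j5.462 V
  V4 = 24·(cos(-17.5°) + j·sin(-17.5°)) = 22.89 - j7.217 V
Step 2 — Sum components: V_total = 191.6 - j117.6 V.
Step 3 — Convert to polar: |V_total| = 224.8 V, ∠V_total = -31.5°.

V_total = 224.8∠-31.5° V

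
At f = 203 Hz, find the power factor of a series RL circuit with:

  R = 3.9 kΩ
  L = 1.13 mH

Step 1 — Angular frequency: ω = 2π·f = 2π·203 = 1275 rad/s.
Step 2 — Component impedances:
  R: Z = R = 3900 Ω
  L: Z = jωL = j·1275·0.00113 = 0 + j1.441 Ω
Step 3 — Series combination: Z_total = R + L = 3900 + j1.441 Ω = 3900∠0.0° Ω.
Step 4 — Power factor: PF = cos(φ) = Re(Z)/|Z| = 3900/3900 = 1.
Step 5 — Type: Im(Z) = 1.441 ⇒ lagging (phase φ = 0.0°).

PF = 1 (lagging, φ = 0.0°)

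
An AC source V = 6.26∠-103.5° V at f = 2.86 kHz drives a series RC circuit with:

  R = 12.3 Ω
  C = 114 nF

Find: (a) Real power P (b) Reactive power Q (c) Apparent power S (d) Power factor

Step 1 — Angular frequency: ω = 2π·f = 2π·2860 = 1.797e+04 rad/s.
Step 2 — Component impedances:
  R: Z = R = 12.3 Ω
  C: Z = 1/(jωC) = -j/(ω·C) = 0 - j488.1 Ω
Step 3 — Series combination: Z_total = R + C = 12.3 - j488.1 Ω = 488.3∠-88.6° Ω.
Step 4 — Source phasor: V = 6.26∠-103.5° V = -1.461 - j6.087 V.
Step 5 — Current: I = V / Z = 0.01239 - j0.003306 A = 0.01282∠-14.9° A.
Step 6 — Complex power: S = V·I* = 0.002022 - j0.08023 VA.
Step 7 — Real power: P = Re(S) = 0.002022 W.
Step 8 — Reactive power: Q = Im(S) = -0.08023 VAR.
Step 9 — Apparent power: |S| = 0.08025 VA.
Step 10 — Power factor: PF = P/|S| = 0.02519 (leading).

(a) P = 0.002022 W  (b) Q = -0.08023 VAR  (c) S = 0.08025 VA  (d) PF = 0.02519 (leading)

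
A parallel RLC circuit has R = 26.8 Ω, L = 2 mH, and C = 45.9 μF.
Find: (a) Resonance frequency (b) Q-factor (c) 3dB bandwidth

Step 1 — Resonance: ω₀ = 1/√(LC) = 1/√(0.002·4.59e-05) = 3300 rad/s.
Step 2 — f₀ = ω₀/(2π) = 525.3 Hz.
Step 3 — Parallel Q: Q = R/(ω₀L) = 26.8/(3300·0.002) = 4.06.
Step 4 — Bandwidth: Δω = ω₀/Q = 812.9 rad/s; BW = Δω/(2π) = 129.4 Hz.

(a) f₀ = 525.3 Hz  (b) Q = 4.06  (c) BW = 129.4 Hz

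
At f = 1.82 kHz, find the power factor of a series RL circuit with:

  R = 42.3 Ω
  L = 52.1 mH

Step 1 — Angular frequency: ω = 2π·f = 2π·1820 = 1.144e+04 rad/s.
Step 2 — Component impedances:
  R: Z = R = 42.3 Ω
  L: Z = jωL = j·1.144e+04·0.0521 = 0 + j595.8 Ω
Step 3 — Series combination: Z_total = R + L = 42.3 + j595.8 Ω = 597.3∠85.9° Ω.
Step 4 — Power factor: PF = cos(φ) = Re(Z)/|Z| = 42.3/597.3 = 0.07082.
Step 5 — Type: Im(Z) = 595.8 ⇒ lagging (phase φ = 85.9°).

PF = 0.07082 (lagging, φ = 85.9°)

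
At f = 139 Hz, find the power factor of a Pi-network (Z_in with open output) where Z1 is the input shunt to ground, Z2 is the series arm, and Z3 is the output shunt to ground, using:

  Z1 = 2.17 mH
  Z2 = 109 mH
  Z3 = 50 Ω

Step 1 — Angular frequency: ω = 2π·f = 2π·139 = 873.4 rad/s.
Step 2 — Component impedances:
  Z1: Z = jωL = j·873.4·0.00217 = 0 + j1.895 Ω
  Z2: Z = jωL = j·873.4·0.109 = 0 + j95.2 Ω
  Z3: Z = R = 50 Ω
Step 3 — With open output, the series arm Z2 and the output shunt Z3 appear in series to ground: Z2 + Z3 = 50 + j95.2 Ω.
Step 4 — Parallel with input shunt Z1: Z_in = Z1 || (Z2 + Z3) = 0.01506 + j1.866 Ω = 1.866∠89.5° Ω.
Step 5 — Power factor: PF = cos(φ) = Re(Z)/|Z| = 0.0150576/1.86602 = 0.008069.
Step 6 — Type: Im(Z) = 1.866 ⇒ lagging (phase φ = 89.5°).

PF = 0.008069 (lagging, φ = 89.5°)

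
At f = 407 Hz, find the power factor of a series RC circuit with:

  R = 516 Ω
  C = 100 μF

Step 1 — Angular frequency: ω = 2π·f = 2π·407 = 2557 rad/s.
Step 2 — Component impedances:
  R: Z = R = 516 Ω
  C: Z = 1/(jωC) = -j/(ω·C) = 0 - j3.91 Ω
Step 3 — Series combination: Z_total = R + C = 516 - j3.91 Ω = 516∠-0.4° Ω.
Step 4 — Power factor: PF = cos(φ) = Re(Z)/|Z| = 516/516 = 1.
Step 5 — Type: Im(Z) = -3.91 ⇒ leading (phase φ = -0.4°).

PF = 1 (leading, φ = -0.4°)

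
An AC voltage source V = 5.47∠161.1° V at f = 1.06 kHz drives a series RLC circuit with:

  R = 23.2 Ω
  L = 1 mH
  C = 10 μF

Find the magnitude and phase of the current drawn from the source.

Step 1 — Angular frequency: ω = 2π·f = 2π·1060 = 6660 rad/s.
Step 2 — Component impedances:
  R: Z = R = 23.2 Ω
  L: Z = jωL = j·6660·0.001 = 0 + j6.66 Ω
  C: Z = 1/(jωC) = -j/(ω·C) = 0 - j15.01 Ω
Step 3 — Series combination: Z_total = R + L + C = 23.2 - j8.354 Ω = 24.66∠-19.8° Ω.
Step 4 — Source phasor: V = 5.47∠161.1° V = -5.175 + j1.772 V.
Step 5 — Ohm's law: I = V / Z_total = (-5.175 + j1.772) / (23.2 - j8.354) = -0.2218 - j0.003501 A.
Step 6 — Convert to polar: |I| = 0.2218 A, ∠I = -179.1°.

I = 0.2218∠-179.1° A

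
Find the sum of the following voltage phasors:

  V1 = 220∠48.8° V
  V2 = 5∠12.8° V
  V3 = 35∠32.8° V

Step 1 — Convert each phasor to rectangular form:
  V1 = 220·(cos(48.8°) + j·sin(48.8°)) = 144.9 + j165.5 V
  V2 = 5·(cos(12.8°) + j·sin(12.8°)) = 4.876 + j1.108 V
  V3 = 35·(cos(32.8°) + j·sin(32.8°)) = 29.42 + j18.96 V
Step 2 — Sum components: V_total = 179.2 + j185.6 V.
Step 3 — Convert to polar: |V_total| = 258 V, ∠V_total = 46.0°.

V_total = 258∠46.0° V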